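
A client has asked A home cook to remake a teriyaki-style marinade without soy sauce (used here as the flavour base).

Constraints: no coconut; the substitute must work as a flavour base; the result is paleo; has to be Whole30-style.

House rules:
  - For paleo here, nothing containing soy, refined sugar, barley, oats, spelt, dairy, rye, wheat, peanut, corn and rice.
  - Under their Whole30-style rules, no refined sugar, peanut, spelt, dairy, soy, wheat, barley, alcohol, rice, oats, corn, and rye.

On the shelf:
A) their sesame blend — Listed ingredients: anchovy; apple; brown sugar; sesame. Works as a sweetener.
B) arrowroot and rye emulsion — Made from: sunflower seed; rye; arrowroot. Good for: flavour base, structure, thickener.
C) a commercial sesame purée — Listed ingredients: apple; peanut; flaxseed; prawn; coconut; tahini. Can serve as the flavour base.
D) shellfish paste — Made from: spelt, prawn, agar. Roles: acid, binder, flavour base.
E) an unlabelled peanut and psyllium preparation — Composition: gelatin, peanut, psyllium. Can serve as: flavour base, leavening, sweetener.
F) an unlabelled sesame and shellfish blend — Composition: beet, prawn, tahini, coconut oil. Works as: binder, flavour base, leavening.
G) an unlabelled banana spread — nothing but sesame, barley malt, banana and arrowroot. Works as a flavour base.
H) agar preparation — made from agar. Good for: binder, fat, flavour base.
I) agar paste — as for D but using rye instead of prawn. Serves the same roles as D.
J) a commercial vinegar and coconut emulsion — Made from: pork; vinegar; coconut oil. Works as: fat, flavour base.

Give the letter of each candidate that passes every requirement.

A: not usable as a flavour base; has brown sugar, so not paleo (and 1 more) — no
B: has rye, so not paleo; has rye, so not Whole30-style — out
C: has peanut, so not paleo; has peanut, so not Whole30-style (and 1 more) — no
D: has spelt, so not paleo; has spelt, so not Whole30-style — reject
E: has peanut, so not paleo; has peanut, so not Whole30-style — out
F: has coconut oil, so not coconut-free — no
G: has barley malt, so not paleo; has barley malt, so not Whole30-style — no
H: works as a flavour base, paleo, Whole30-style — valid
I: has rye, so not paleo; has rye, so not Whole30-style — reject
J: has coconut oil, so not coconut-free — reject

H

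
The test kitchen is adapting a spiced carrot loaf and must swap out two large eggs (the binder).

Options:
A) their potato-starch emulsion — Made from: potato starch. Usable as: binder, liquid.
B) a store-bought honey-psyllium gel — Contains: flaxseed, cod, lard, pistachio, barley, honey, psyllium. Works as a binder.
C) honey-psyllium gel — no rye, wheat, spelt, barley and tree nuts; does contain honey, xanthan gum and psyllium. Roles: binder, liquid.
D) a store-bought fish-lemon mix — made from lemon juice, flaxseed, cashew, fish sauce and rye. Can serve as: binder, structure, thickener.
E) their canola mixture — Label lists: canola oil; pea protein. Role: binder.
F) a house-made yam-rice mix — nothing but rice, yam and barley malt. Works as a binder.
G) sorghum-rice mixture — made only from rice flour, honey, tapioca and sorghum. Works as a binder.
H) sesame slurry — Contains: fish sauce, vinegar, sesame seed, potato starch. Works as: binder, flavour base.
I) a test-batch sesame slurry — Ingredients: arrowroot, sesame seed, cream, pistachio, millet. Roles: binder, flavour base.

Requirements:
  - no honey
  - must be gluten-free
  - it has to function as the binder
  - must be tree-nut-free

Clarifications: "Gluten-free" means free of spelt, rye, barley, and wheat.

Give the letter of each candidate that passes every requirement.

A: every rule checks out — valid
B: has barley, so not gluten-free; has honey, so not honey-free (and 1 more) — out
C: has honey, so not honey-free — out
D: has rye, so not gluten-free; has cashew, so not tree-nut-free — out
E: every rule checks out — valid
F: has barley malt, so not gluten-free — reject
G: has honey, so not honey-free — reject
H: every rule checks out — keep
I: has pistachio, so not tree-nut-free — no

A, E, H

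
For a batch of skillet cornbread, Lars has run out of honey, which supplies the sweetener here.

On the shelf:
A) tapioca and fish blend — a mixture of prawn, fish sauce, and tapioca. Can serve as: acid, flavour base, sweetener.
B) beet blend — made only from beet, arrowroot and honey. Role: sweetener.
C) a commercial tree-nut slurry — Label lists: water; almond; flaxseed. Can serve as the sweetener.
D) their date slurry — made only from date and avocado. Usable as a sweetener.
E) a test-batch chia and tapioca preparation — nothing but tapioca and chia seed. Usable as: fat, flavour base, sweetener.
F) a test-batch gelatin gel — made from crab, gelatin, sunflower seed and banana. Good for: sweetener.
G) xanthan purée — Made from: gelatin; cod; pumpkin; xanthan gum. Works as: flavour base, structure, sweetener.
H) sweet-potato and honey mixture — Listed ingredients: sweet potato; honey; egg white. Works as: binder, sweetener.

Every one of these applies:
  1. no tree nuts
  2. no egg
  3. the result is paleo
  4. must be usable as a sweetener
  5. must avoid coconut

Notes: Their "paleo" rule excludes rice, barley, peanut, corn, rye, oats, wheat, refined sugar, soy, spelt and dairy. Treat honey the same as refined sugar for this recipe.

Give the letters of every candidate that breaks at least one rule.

A: only fish sauce, prawn and tapioca; none excluded — valid
B: has honey, so not paleo — reject
C: has almond, so not tree-nut-free — reject
D: only date and avocado; none excluded — valid
E: no egg, paleo — keep
F: nothing on the exclusion list — valid
G: cod and gelatin etc. — none of it excluded — OK
H: has honey, so not paleo; has egg white, so not egg-free — out

B, C, H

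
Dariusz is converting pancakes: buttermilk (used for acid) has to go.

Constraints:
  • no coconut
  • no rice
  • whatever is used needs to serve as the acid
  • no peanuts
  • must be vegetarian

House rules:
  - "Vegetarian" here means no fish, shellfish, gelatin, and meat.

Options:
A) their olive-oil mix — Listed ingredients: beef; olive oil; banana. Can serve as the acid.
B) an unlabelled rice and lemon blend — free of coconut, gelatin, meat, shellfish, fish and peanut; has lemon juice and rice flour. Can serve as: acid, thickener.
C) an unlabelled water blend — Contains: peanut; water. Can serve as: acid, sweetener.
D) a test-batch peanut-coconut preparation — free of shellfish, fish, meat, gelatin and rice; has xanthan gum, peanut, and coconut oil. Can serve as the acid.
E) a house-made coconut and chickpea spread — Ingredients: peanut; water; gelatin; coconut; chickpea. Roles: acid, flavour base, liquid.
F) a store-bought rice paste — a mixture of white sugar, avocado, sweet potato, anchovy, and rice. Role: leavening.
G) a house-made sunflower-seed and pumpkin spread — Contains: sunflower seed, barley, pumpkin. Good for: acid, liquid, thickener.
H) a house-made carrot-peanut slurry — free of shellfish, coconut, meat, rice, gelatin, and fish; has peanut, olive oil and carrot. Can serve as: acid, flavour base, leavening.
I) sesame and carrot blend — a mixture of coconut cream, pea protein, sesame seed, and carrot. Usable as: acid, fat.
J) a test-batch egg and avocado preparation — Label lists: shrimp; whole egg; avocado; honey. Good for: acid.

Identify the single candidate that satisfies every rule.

G

A: has beef, so not vegetarian — out
B: has rice flour, so not rice-free — reject
C: has peanut, so not peanut-free — reject
D: has peanut, so not peanut-free; has coconut oil, so not coconut-free — reject
E: has gelatin, so not vegetarian; has peanut, so not peanut-free (and 1 more) — reject
F: not usable as an acid; has anchovy, so not vegetarian (and 1 more) — out
G: nothing on the exclusion list — valid
H: has peanut, so not peanut-free — no
I: has coconut cream, so not coconut-free — out
J: has shrimp, so not vegetarian — no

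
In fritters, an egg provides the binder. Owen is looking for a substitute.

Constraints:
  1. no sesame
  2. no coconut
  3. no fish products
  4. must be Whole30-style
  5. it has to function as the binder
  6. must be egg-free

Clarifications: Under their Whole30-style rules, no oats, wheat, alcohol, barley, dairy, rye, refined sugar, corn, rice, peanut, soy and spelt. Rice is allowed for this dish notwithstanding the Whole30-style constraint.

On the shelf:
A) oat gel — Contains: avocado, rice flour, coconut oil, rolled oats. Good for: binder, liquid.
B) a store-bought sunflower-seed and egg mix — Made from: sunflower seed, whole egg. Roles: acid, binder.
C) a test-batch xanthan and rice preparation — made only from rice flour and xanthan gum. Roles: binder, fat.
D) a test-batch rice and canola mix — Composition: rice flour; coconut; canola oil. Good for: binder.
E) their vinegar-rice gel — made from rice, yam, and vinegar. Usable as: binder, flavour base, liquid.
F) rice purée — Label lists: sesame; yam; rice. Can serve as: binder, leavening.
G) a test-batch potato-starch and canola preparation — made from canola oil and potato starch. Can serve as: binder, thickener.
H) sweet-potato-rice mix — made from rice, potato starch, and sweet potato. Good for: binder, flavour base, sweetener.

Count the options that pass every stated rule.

A: has rolled oats, so not Whole30-style; has coconut oil, so not coconut-free — out
B: has whole egg, so not egg-free — out
C: rice is permitted under the Whole30-style carve-out; nothing else excluded — valid
D: has coconut, so not coconut-free — reject
E: rice is permitted under the Whole30-style carve-out; nothing else excluded — valid
F: has sesame, so not sesame-free — out
G: nothing on the exclusion list — keep
H: rice is permitted under the Whole30-style carve-out; nothing else excluded — OK

4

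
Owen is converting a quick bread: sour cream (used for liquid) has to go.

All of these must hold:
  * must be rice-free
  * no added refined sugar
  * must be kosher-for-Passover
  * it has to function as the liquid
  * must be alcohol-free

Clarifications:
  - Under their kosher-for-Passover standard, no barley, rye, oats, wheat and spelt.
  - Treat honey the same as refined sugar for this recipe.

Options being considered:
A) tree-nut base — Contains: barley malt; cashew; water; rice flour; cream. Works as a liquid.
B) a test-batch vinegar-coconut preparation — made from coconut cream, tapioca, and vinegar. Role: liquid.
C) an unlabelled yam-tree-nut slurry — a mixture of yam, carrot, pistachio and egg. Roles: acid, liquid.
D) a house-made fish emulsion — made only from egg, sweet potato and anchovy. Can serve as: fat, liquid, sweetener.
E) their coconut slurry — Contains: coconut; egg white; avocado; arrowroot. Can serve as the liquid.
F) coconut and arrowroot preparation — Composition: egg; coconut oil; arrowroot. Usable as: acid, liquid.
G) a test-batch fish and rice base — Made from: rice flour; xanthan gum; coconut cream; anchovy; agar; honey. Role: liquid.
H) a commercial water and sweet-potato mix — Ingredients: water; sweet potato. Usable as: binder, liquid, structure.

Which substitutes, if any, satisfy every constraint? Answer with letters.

B, C, D, E, F, H

A: has barley malt, so not kosher-for-Passover; has rice flour, so not rice-free — no
B: only coconut cream, tapioca and vinegar; none excluded — OK
C: no-added-sugar, no alcohol — valid
D: works as a liquid, no alcohol, kosher-for-Passover — OK
E: every rule checks out — keep
F: nothing on the exclusion list — valid
G: has honey, so not no-added-sugar; has rice flour, so not rice-free — reject
H: all constraints satisfied — valid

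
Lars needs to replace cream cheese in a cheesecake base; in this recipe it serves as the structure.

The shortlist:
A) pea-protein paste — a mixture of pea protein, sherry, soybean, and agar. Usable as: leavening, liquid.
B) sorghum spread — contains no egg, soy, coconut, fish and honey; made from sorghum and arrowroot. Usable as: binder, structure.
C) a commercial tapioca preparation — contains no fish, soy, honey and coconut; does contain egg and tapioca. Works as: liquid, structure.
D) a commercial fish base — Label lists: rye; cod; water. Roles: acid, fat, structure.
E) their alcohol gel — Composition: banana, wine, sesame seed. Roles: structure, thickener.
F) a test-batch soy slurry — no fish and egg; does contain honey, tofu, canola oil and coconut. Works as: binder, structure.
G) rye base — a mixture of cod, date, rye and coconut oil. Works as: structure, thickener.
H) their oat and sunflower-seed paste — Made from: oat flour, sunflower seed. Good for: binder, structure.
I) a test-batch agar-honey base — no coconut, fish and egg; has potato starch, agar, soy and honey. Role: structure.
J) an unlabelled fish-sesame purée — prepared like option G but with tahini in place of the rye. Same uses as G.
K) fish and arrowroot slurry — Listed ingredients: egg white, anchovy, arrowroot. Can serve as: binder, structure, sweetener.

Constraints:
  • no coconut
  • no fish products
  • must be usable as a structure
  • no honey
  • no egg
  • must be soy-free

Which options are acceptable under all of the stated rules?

A: not usable as a structure; has soybean, so not soy-free — out
B: every rule checks out — valid
C: has egg, so not egg-free — no
D: has cod, so not fish-free — out
E: only wine, sesame seed, and banana; none excluded — OK
F: has tofu, so not soy-free; has honey, so not honey-free (and 1 more) — no
G: has cod, so not fish-free; has coconut oil, so not coconut-free — out
H: every rule checks out — OK
I: has soy, so not soy-free; has honey, so not honey-free — no
J: has cod, so not fish-free; has coconut oil, so not coconut-free — reject
K: has egg white, so not egg-free; has anchovy, so not fish-free — no

B, E, H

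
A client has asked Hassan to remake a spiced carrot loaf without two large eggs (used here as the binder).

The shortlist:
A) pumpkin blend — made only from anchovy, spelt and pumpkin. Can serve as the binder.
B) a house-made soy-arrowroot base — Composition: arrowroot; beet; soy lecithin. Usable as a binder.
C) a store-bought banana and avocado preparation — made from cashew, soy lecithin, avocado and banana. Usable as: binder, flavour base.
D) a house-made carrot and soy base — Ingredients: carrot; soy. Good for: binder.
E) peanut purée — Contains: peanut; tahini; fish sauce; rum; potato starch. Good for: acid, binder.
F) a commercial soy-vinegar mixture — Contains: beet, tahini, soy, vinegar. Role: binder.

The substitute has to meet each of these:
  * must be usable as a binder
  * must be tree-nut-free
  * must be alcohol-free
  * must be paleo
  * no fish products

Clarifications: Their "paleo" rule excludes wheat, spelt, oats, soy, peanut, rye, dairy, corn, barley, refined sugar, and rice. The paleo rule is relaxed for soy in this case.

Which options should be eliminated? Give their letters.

A: has spelt, so not paleo; has anchovy, so not fish-free — out
B: soy is permitted under the paleo carve-out; nothing else excluded — keep
C: has cashew, so not tree-nut-free — out
D: soy is permitted under the paleo carve-out; nothing else excluded — valid
E: has peanut, so not paleo; has fish sauce, so not fish-free (and 1 more) — no
F: soy is permitted under the paleo carve-out; nothing else excluded — OK

A, C, E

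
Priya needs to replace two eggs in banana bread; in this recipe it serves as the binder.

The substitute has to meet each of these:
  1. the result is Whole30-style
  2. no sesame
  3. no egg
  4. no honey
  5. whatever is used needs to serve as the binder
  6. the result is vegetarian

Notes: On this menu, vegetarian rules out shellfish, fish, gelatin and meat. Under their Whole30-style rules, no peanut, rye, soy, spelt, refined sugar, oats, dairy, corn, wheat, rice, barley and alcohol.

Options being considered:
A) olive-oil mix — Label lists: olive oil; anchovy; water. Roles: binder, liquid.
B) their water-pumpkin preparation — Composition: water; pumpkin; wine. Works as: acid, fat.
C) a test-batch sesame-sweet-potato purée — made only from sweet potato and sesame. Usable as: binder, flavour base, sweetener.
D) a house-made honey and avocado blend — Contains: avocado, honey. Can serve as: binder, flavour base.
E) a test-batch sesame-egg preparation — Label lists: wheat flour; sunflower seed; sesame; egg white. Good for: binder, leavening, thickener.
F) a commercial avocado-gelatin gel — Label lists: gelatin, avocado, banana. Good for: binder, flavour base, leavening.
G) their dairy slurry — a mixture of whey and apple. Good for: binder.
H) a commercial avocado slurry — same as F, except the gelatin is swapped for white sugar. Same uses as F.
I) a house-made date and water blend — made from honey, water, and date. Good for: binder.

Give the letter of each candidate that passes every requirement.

A: has anchovy, so not vegetarian — out
B: not usable as a binder; has wine, so not Whole30-style — out
C: has sesame, so not sesame-free — out
D: has honey, so not honey-free — out
E: has wheat flour, so not Whole30-style; has sesame, so not sesame-free (and 1 more) — reject
F: has gelatin, so not vegetarian — reject
G: has whey, so not Whole30-style — out
H: has white sugar, so not Whole30-style — out
I: has honey, so not honey-free — reject

none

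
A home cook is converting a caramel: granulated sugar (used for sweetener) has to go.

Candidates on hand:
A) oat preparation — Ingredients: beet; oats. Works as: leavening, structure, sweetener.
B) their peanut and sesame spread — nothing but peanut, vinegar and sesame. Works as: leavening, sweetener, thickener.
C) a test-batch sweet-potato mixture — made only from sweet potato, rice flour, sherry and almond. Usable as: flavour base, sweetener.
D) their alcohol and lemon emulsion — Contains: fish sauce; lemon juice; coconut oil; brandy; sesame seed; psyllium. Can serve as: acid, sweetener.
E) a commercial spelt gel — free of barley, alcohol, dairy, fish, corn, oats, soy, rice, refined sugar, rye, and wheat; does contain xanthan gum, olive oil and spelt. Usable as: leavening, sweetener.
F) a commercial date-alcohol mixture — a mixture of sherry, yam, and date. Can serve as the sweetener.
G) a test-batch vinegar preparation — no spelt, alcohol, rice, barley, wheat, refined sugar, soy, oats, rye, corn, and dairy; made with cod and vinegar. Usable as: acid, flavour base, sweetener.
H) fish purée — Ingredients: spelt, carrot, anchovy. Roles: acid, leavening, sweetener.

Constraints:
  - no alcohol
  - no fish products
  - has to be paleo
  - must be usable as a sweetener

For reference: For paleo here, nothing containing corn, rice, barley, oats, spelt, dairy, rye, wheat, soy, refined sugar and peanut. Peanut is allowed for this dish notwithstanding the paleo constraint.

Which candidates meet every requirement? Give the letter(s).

A: has oats, so not paleo — out
B: peanut is permitted under the paleo carve-out; nothing else excluded — valid
C: has rice flour, so not paleo; has sherry, so not alcohol-free — reject
D: has brandy, so not alcohol-free; has fish sauce, so not fish-free — out
E: has spelt, so not paleo — out
F: has sherry, so not alcohol-free — no
G: has cod, so not fish-free — reject
H: has spelt, so not paleo; has anchovy, so not fish-free — no

B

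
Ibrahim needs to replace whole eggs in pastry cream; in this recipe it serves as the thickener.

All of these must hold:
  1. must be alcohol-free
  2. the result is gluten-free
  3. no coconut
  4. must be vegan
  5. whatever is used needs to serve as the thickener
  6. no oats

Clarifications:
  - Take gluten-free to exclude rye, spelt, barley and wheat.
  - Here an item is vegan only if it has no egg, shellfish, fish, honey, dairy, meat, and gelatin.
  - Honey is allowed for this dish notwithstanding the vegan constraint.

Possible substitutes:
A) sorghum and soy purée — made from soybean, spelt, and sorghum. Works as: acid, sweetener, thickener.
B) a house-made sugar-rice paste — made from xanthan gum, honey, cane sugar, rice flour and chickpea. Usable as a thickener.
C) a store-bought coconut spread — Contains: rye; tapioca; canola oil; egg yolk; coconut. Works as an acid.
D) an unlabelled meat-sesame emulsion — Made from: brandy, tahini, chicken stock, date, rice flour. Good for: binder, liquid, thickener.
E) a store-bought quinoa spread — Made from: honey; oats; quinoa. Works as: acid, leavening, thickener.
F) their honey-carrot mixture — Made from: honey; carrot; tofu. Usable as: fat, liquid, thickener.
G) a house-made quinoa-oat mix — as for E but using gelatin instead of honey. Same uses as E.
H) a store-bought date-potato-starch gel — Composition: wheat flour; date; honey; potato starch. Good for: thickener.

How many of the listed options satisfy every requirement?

2

A: has spelt, so not gluten-free — out
B: honey is permitted under the vegan carve-out; nothing else excluded — valid
C: not usable as a thickener; has rye, so not gluten-free (and 2 more) — no
D: has chicken stock, so not vegan; has brandy, so not alcohol-free — no
E: has oats, so not oat-free — reject
F: honey is permitted under the vegan carve-out; nothing else excluded — keep
G: has gelatin, so not vegan; has oats, so not oat-free — no
H: has wheat flour, so not gluten-free — no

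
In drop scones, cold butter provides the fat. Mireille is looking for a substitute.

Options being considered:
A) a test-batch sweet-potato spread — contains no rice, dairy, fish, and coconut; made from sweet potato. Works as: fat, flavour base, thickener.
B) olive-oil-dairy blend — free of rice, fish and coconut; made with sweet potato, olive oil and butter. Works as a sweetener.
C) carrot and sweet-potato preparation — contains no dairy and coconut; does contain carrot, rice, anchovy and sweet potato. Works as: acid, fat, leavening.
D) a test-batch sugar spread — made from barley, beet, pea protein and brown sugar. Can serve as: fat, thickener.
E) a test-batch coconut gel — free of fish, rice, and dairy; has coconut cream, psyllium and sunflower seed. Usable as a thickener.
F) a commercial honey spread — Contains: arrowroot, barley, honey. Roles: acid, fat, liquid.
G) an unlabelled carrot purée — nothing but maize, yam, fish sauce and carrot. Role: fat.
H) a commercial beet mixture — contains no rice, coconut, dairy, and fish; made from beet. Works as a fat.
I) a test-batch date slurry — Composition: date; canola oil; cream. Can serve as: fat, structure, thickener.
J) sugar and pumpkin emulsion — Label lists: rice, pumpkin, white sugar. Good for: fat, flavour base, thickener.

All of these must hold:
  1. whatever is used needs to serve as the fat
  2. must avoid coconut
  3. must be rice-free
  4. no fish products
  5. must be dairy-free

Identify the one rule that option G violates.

usable as a fat: satisfied
dairy-free: satisfied
rice-free: satisfied
coconut-free: satisfied
fish-free: has fish sauce — fails

fish-free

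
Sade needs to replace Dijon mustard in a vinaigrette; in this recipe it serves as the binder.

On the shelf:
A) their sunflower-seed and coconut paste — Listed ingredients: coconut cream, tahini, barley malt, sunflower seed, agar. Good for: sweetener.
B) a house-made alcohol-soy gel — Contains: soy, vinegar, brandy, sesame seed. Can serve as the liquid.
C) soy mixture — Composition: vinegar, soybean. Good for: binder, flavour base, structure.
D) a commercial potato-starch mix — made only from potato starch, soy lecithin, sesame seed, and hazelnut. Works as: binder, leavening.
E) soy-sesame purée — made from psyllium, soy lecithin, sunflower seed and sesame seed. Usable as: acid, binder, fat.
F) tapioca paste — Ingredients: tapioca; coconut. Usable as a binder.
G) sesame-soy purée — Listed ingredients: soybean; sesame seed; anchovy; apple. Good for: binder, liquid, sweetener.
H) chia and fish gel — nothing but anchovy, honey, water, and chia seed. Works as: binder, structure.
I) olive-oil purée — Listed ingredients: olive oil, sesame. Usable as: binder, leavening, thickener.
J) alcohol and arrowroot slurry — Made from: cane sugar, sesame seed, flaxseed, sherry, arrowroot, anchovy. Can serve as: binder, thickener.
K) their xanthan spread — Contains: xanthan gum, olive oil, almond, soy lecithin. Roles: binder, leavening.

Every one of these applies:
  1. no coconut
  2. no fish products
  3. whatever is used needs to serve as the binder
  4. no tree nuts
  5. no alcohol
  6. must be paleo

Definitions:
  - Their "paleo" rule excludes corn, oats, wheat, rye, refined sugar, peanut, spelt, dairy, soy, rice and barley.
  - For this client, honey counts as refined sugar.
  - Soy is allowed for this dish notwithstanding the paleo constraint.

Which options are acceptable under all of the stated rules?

C, E, I

A: not usable as a binder; has barley malt, so not paleo (and 1 more) — no
B: not usable as a binder; has brandy, so not alcohol-free — out
C: soy is permitted under the paleo carve-out; nothing else excluded — OK
D: has hazelnut, so not tree-nut-free — out
E: soy is permitted under the paleo carve-out; nothing else excluded — keep
F: has coconut, so not coconut-free — out
G: has anchovy, so not fish-free — no
H: has honey, so not paleo; has anchovy, so not fish-free — no
I: nothing on the exclusion list — keep
J: has cane sugar, so not paleo; has sherry, so not alcohol-free (and 1 more) — no
K: has almond, so not tree-nut-free — no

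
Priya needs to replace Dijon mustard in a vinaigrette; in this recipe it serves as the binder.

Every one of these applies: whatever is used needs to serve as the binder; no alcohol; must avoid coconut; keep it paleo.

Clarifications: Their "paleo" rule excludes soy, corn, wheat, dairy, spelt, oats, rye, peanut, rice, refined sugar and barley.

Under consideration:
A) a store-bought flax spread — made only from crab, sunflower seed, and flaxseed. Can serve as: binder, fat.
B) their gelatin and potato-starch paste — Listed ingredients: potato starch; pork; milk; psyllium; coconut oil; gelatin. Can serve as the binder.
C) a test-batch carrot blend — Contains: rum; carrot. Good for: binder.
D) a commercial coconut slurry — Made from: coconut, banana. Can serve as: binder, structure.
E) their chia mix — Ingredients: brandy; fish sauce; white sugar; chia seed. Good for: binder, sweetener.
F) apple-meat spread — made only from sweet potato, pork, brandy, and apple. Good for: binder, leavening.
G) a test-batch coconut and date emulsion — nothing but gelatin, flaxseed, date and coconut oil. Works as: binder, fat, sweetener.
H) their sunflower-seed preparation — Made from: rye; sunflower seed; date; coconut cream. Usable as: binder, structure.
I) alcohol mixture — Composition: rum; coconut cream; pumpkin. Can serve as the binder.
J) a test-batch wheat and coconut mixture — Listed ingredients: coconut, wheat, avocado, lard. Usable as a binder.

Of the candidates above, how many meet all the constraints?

A: no coconut, paleo — keep
B: has milk, so not paleo; has coconut oil, so not coconut-free — no
C: has rum, so not alcohol-free — reject
D: has coconut, so not coconut-free — out
E: has white sugar, so not paleo; has brandy, so not alcohol-free — no
F: has brandy, so not alcohol-free — no
G: has coconut oil, so not coconut-free — no
H: has rye, so not paleo; has coconut cream, so not coconut-free — no
I: has rum, so not alcohol-free; has coconut cream, so not coconut-free — out
J: has wheat, so not paleo; has coconut, so not coconut-free — reject

1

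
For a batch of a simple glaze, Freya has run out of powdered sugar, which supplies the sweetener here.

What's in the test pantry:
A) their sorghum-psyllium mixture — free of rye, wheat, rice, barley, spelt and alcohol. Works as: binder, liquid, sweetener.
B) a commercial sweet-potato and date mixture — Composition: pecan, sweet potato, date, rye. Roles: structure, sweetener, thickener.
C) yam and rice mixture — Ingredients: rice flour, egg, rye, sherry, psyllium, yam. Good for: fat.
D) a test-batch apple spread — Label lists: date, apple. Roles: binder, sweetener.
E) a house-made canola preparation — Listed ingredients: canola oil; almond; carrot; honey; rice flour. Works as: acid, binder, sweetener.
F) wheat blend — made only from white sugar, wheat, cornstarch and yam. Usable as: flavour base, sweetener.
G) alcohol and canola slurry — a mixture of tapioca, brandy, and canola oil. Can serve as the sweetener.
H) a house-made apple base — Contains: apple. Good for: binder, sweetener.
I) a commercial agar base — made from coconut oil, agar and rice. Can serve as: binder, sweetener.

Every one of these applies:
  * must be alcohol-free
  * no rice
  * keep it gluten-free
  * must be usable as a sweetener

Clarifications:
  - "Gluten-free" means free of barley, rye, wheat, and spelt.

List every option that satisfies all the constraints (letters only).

A, D, H

A: gluten-free, no alcohol — valid
B: has rye, so not gluten-free — no
C: not usable as a sweetener; has rye, so not gluten-free (and 2 more) — out
D: nothing on the exclusion list — valid
E: has rice flour, so not rice-free — reject
F: has wheat, so not gluten-free — reject
G: has brandy, so not alcohol-free — no
H: nothing on the exclusion list — valid
I: has rice, so not rice-free — no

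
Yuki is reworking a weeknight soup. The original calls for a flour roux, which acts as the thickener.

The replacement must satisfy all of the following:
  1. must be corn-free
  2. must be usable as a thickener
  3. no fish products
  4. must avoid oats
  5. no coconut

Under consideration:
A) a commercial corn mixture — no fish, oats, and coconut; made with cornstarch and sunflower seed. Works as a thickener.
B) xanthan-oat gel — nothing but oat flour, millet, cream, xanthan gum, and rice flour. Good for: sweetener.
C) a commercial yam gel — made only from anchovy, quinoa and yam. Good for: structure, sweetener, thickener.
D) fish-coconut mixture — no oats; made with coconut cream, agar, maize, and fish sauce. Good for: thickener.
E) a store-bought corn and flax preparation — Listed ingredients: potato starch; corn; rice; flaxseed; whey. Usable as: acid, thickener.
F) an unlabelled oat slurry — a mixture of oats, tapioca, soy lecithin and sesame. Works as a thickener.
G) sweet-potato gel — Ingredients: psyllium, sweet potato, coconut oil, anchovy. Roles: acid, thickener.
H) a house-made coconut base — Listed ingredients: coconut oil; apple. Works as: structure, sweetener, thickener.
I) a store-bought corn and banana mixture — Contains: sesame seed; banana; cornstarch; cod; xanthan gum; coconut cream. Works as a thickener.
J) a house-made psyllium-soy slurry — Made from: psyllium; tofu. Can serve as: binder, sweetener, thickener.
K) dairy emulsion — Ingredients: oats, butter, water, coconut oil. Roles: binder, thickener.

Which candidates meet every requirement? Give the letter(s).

A: has cornstarch, so not corn-free — out
B: not usable as a thickener; has oat flour, so not oat-free — reject
C: has anchovy, so not fish-free — out
D: has maize, so not corn-free; has fish sauce, so not fish-free (and 1 more) — out
E: has corn, so not corn-free — no
F: has oats, so not oat-free — no
G: has anchovy, so not fish-free; has coconut oil, so not coconut-free — no
H: has coconut oil, so not coconut-free — reject
I: has cornstarch, so not corn-free; has cod, so not fish-free (and 1 more) — out
J: nothing on the exclusion list — keep
K: has oats, so not oat-free; has coconut oil, so not coconut-free — no

J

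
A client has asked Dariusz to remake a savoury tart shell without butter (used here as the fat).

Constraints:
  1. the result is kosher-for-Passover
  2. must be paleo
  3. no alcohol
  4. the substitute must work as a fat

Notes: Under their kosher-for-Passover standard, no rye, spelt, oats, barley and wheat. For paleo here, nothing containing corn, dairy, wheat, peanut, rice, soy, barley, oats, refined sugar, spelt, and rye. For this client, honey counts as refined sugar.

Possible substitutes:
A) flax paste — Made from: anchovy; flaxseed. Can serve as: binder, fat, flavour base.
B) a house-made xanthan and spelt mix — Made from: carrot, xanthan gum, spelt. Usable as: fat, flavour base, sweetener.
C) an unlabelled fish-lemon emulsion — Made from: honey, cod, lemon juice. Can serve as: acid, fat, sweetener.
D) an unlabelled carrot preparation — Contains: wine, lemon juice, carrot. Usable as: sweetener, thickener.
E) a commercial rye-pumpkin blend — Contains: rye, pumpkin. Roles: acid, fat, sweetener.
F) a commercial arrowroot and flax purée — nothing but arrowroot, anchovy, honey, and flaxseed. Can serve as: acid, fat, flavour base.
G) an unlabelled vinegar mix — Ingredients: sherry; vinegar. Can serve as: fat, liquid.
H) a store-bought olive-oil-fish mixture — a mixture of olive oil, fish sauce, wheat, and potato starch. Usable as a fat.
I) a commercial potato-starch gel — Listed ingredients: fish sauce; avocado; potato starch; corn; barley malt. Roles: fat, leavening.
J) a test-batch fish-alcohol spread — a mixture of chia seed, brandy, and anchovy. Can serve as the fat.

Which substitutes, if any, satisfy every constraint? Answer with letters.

A

A: every rule checks out — OK
B: has spelt, so not kosher-for-Passover; has spelt, so not paleo — reject
C: has honey, so not paleo — reject
D: not usable as a fat; has wine, so not alcohol-free — no
E: has rye, so not kosher-for-Passover; has rye, so not paleo — out
F: has honey, so not paleo — out
G: has sherry, so not alcohol-free — reject
H: has wheat, so not kosher-for-Passover; has wheat, so not paleo — out
I: has barley malt, so not kosher-for-Passover; has barley malt, so not paleo — reject
J: has brandy, so not alcohol-free — reject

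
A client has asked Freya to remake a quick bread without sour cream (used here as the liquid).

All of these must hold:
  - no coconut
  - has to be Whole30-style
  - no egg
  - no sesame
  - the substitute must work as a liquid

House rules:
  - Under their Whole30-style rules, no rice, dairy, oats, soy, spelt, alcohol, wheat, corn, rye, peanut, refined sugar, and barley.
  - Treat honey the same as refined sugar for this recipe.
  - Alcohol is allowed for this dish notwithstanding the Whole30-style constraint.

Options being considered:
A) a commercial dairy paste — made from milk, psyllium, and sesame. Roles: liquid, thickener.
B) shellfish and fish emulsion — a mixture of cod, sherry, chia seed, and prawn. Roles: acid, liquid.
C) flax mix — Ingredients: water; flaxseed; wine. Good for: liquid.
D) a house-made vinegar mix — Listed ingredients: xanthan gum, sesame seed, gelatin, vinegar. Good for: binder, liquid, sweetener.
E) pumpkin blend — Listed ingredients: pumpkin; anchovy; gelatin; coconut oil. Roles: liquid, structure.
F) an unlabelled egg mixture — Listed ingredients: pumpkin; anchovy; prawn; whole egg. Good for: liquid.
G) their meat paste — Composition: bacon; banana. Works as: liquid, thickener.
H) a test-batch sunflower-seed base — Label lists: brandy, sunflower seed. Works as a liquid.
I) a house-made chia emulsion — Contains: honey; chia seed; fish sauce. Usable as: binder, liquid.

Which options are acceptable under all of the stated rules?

B, C, G, H

A: has milk, so not Whole30-style; has sesame, so not sesame-free — out
B: alcohol is permitted under the Whole30-style carve-out; nothing else excluded — keep
C: alcohol is permitted under the Whole30-style carve-out; nothing else excluded — keep
D: has sesame seed, so not sesame-free — reject
E: has coconut oil, so not coconut-free — out
F: has whole egg, so not egg-free — out
G: no egg, Whole30-style — valid
H: alcohol is permitted under the Whole30-style carve-out; nothing else excluded — OK
I: has honey, so not Whole30-style — out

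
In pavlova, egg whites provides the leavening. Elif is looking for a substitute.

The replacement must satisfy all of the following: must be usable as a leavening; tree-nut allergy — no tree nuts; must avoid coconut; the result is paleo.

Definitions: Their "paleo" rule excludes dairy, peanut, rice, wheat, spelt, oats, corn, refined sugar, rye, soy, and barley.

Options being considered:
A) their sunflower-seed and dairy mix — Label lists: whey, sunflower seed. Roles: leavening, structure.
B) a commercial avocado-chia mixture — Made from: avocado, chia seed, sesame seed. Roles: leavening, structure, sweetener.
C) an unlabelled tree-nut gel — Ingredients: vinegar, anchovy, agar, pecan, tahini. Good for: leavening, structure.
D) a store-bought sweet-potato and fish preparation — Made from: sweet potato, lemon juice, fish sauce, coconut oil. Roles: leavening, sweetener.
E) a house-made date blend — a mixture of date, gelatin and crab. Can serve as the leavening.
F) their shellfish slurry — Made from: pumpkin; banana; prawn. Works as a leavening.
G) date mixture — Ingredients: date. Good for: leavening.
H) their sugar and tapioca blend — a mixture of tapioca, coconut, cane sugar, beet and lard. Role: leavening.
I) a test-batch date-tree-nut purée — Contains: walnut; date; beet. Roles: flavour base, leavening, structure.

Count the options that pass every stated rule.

A: has whey, so not paleo — out
B: nothing on the exclusion list — keep
C: has pecan, so not tree-nut-free — no
D: has coconut oil, so not coconut-free — reject
E: all constraints satisfied — keep
F: only prawn, banana and pumpkin; none excluded — keep
G: paleo, no tree nuts — keep
H: has cane sugar, so not paleo; has coconut, so not coconut-free — no
I: has walnut, so not tree-nut-free — reject

4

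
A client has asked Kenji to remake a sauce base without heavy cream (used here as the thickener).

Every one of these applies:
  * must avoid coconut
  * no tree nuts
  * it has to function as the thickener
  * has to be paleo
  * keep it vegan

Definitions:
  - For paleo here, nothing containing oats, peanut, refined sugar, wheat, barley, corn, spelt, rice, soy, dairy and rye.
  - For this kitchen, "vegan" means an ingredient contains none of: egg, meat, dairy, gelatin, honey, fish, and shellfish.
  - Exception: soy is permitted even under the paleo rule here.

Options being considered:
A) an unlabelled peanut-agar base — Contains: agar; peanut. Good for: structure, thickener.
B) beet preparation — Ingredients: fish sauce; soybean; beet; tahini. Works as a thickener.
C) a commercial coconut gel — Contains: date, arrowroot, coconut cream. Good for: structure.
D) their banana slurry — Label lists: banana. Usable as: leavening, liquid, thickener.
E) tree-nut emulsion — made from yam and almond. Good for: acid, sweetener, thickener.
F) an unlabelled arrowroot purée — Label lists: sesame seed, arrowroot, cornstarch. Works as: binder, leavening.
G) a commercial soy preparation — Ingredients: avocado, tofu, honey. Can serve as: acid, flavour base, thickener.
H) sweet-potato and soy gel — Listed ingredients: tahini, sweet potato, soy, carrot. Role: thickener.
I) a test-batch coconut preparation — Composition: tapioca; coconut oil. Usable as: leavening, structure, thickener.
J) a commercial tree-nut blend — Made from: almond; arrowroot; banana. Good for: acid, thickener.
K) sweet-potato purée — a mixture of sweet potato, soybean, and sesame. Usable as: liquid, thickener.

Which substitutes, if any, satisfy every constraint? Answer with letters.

A: has peanut, so not paleo — reject
B: has fish sauce, so not vegan — no
C: not usable as a thickener; has coconut cream, so not coconut-free — out
D: only banana; none excluded — keep
E: has almond, so not tree-nut-free — out
F: not usable as a thickener; has cornstarch, so not paleo — reject
G: has honey, so not vegan — reject
H: soy is permitted under the paleo carve-out; nothing else excluded — valid
I: has coconut oil, so not coconut-free — no
J: has almond, so not tree-nut-free — reject
K: soy is permitted under the paleo carve-out; nothing else excluded — valid

D, H, K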